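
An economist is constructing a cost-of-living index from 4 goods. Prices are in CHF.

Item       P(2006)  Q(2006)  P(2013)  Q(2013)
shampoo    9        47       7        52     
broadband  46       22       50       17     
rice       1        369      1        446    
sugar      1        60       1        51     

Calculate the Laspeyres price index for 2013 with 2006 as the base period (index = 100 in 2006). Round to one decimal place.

99.7

Laspeyres price index uses base-period quantities as weights.
ΣP(2013)·Q(2006) = 7×47 + 50×22 + 1×369 + 1×60 = 329 + 1100 + 369 + 60 = 1858
ΣP(2006)·Q(2006) = 9×47 + 46×22 + 1×369 + 1×60 = 423 + 1012 + 369 + 60 = 1864
Index = 1858 / 1864 × 100 = 99.6781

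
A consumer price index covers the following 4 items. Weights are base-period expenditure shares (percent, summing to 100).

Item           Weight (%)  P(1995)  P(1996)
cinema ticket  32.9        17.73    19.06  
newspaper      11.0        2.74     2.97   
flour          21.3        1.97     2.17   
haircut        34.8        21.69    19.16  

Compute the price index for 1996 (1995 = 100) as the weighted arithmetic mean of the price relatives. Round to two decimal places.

cinema ticket: 32.9 × (19.06/17.73) = 32.9 × 1.075014 = 35.3680
newspaper: 11.0 × (2.97/2.74) = 11.0 × 1.083942 = 11.9234
flour: 21.3 × (2.17/1.97) = 21.3 × 1.101523 = 23.4624
haircut: 34.8 × (19.16/21.69) = 34.8 × 0.883356 = 30.7408
Index = Σ wᵢ·(p₁ᵢ/p₀ᵢ) = 35.3680 + 11.9234 + 23.4624 + 30.7408 = 101.4946

101.49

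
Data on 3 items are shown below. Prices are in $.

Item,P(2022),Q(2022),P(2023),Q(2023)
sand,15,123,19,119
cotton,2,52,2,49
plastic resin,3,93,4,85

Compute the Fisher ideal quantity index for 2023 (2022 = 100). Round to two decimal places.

Laspeyres component (base-period weights):
ΣP(2022)Q(2023) = 15×119 + 2×49 + 3×85 = 1785 + 98 + 255 = 2138
ΣP(2022)Q(2022) = 15×123 + 2×52 + 3×93 = 1845 + 104 + 279 = 2228
L = 2138 / 2228 × 100 = 95.9605
Paasche component (current-period weights):
ΣP(2023)Q(2023) = 19×119 + 2×49 + 4×85 = 2261 + 98 + 340 = 2699
ΣP(2023)Q(2022) = 19×123 + 2×52 + 4×93 = 2337 + 104 + 372 = 2813
P = 2699 / 2813 × 100 = 95.9474
Fisher = √(L × P) = √(95.9605 × 95.9474) = 95.9539

95.95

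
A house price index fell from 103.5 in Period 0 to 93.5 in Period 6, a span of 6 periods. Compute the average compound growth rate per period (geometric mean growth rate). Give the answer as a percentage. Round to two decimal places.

-1.68%

Growth factor = (93.5/103.5)^(1/6) = (0.903382)^(1/6) = 0.983208
Growth rate = 0.983208 − 1 = -0.016792 = -1.6792%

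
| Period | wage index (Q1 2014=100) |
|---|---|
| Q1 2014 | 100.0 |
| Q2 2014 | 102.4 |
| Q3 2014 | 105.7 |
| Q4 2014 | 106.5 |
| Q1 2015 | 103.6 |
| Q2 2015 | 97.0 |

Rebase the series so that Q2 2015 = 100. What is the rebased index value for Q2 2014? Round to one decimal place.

105.6

Rebased(Q2 2014) = 102.4 / 97.0 × 100 = 105.5670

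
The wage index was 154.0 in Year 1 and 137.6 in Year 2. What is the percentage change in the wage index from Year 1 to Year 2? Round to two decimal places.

-10.65%

Change = (137.6 − 154.0) / 154.0 × 100
       = -16.4 / 154.0 × 100 = -10.6494%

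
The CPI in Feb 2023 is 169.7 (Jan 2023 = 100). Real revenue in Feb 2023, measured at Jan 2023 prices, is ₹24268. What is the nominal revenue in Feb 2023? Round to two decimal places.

Nominal = Real × (Index/100) = 24268 × (169.7/100)
        = 24268 × 1.697 = 41182.7960

41182.80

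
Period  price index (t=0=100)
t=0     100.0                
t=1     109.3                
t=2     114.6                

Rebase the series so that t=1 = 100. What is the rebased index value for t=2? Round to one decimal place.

Rebased(t=2) = 114.6 / 109.3 × 100 = 104.8490

104.8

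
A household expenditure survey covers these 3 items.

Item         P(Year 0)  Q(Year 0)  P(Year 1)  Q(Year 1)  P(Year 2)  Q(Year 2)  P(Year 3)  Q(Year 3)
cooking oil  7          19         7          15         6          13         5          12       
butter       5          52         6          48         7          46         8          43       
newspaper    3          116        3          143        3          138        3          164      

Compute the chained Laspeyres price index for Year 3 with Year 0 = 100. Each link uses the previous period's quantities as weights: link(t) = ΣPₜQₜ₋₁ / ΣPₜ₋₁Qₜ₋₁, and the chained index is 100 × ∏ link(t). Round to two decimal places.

Link Year 0→Year 1:
ΣP(Year 1)Q(Year 0) = 7×19 + 6×52 + 3×116 = 133 + 312 + 348 = 793
ΣP(Year 0)Q(Year 0) = 7×19 + 5×52 + 3×116 = 133 + 260 + 348 = 741
link = 793/741 = 1.070175
Link Year 1→Year 2:
ΣP(Year 2)Q(Year 1) = 6×15 + 7×48 + 3×143 = 90 + 336 + 429 = 855
ΣP(Year 1)Q(Year 1) = 7×15 + 6×48 + 3×143 = 105 + 288 + 429 = 822
link = 855/822 = 1.040146
Link Year 2→Year 3:
ΣP(Year 3)Q(Year 2) = 5×13 + 8×46 + 3×138 = 65 + 368 + 414 = 847
ΣP(Year 2)Q(Year 2) = 6×13 + 7×46 + 3×138 = 78 + 322 + 414 = 814
link = 847/814 = 1.040541
Chained index = 100 × 1.070175 × 1.040146 × 1.040541 = 115.8266

115.83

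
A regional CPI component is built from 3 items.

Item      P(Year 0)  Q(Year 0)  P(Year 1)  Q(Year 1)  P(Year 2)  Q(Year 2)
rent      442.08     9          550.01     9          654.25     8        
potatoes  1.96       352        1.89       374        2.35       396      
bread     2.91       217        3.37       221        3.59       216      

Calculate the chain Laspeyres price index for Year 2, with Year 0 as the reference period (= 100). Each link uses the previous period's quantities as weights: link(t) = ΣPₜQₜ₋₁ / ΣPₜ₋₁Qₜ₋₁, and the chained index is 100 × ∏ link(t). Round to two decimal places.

141.42

Link Year 0→Year 1:
ΣP(Year 1)Q(Year 0) = 550.01×9 + 1.89×352 + 3.37×217 = 4950.09 + 665.28 + 731.29 = 6346.66
ΣP(Year 0)Q(Year 0) = 442.08×9 + 1.96×352 + 2.91×217 = 3978.72 + 689.92 + 631.47 = 5300.11
link = 6346.66/5300.11 = 1.197458
Link Year 1→Year 2:
ΣP(Year 2)Q(Year 1) = 654.25×9 + 2.35×374 + 3.59×221 = 5888.25 + 878.9 + 793.39 = 7560.54
ΣP(Year 1)Q(Year 1) = 550.01×9 + 1.89×374 + 3.37×221 = 4950.09 + 706.86 + 744.77 = 6401.72
link = 7560.54/6401.72 = 1.181017
Chained index = 100 × 1.197458 × 1.181017 = 141.4218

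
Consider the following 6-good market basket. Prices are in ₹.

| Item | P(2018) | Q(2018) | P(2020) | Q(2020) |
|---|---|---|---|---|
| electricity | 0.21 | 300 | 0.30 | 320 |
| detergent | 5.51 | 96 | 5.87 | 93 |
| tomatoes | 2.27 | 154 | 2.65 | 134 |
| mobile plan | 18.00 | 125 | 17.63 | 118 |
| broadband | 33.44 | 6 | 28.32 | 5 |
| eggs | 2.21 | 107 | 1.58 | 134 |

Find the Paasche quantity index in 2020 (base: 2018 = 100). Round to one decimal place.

95.2

Paasche quantity index uses current-period prices as weights.
ΣP(2020)·Q(2020) = 0.30×320 + 5.87×93 + 2.65×134 + 17.63×118 + 28.32×5 + 1.58×134 = 96 + 545.91 + 355.1 + 2080.34 + 141.6 + 211.72 = 3430.67
ΣP(2020)·Q(2018) = 0.30×300 + 5.87×96 + 2.65×154 + 17.63×125 + 28.32×6 + 1.58×107 = 90 + 563.52 + 408.1 + 2203.75 + 169.92 + 169.06 = 3604.35
Index = 3430.67 / 3604.35 × 100 = 95.1814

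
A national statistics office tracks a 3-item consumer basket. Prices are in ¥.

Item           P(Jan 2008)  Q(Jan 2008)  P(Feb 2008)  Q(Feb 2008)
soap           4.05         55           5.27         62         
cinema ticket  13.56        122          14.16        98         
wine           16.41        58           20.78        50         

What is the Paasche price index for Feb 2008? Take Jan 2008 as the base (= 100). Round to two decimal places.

Paasche price index uses current-period quantities as weights.
ΣP(Feb 2008)·Q(Feb 2008) = 5.27×62 + 14.16×98 + 20.78×50 = 326.74 + 1387.68 + 1039 = 2753.42
ΣP(Jan 2008)·Q(Feb 2008) = 4.05×62 + 13.56×98 + 16.41×50 = 251.1 + 1328.88 + 820.5 = 2400.48
Index = 2753.42 / 2400.48 × 100 = 114.7029

114.70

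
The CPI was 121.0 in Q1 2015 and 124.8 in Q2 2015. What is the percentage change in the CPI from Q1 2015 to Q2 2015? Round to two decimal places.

Change = (124.8 − 121.0) / 121.0 × 100
       = 3.8 / 121.0 × 100 = 3.1405%

3.14%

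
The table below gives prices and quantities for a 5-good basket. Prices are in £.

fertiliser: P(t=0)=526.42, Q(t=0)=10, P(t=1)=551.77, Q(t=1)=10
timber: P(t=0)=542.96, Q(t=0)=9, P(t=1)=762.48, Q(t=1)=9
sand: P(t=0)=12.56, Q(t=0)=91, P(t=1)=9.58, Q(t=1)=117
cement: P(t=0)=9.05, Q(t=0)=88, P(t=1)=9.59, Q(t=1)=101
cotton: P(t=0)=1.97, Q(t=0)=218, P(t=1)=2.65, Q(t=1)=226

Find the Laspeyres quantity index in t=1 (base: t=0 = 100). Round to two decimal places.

103.67

Laspeyres quantity index uses base-period prices as weights.
ΣP(t=0)·Q(t=1) = 526.42×10 + 542.96×9 + 12.56×117 + 9.05×101 + 1.97×226 = 5264.2 + 4886.64 + 1469.52 + 914.05 + 445.22 = 12979.63
ΣP(t=0)·Q(t=0) = 526.42×10 + 542.96×9 + 12.56×91 + 9.05×88 + 1.97×218 = 5264.2 + 4886.64 + 1142.96 + 796.4 + 429.46 = 12519.66
Index = 12979.63 / 12519.66 × 100 = 103.6740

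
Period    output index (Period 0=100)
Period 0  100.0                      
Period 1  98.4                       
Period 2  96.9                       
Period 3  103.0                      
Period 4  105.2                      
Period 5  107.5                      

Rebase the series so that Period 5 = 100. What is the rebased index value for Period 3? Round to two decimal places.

95.81

Rebased(Period 3) = 103.0 / 107.5 × 100 = 95.8140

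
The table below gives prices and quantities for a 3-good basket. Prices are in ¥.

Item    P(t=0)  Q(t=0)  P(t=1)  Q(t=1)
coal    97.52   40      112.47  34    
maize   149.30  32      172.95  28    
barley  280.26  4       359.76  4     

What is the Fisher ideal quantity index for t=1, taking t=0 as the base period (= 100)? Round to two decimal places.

Laspeyres component (base-period weights):
ΣP(t=0)Q(t=1) = 97.52×34 + 149.30×28 + 280.26×4 = 3315.68 + 4180.4 + 1121.04 = 8617.12
ΣP(t=0)Q(t=0) = 97.52×40 + 149.30×32 + 280.26×4 = 3900.8 + 4777.6 + 1121.04 = 9799.44
L = 8617.12 / 9799.44 × 100 = 87.9348
Paasche component (current-period weights):
ΣP(t=1)Q(t=1) = 112.47×34 + 172.95×28 + 359.76×4 = 3823.98 + 4842.6 + 1439.04 = 10105.62
ΣP(t=1)Q(t=0) = 112.47×40 + 172.95×32 + 359.76×4 = 4498.8 + 5534.4 + 1439.04 = 11472.24
P = 10105.62 / 11472.24 × 100 = 88.0876
Fisher = √(L × P) = √(87.9348 × 88.0876) = 88.0112

88.01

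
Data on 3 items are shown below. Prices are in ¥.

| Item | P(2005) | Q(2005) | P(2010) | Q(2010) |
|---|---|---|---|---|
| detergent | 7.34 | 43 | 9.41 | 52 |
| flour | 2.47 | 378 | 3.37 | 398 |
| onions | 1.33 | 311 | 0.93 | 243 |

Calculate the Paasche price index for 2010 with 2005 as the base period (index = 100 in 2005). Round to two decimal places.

Paasche price index uses current-period quantities as weights.
ΣP(2010)·Q(2010) = 9.41×52 + 3.37×398 + 0.93×243 = 489.32 + 1341.26 + 225.99 = 2056.57
ΣP(2005)·Q(2010) = 7.34×52 + 2.47×398 + 1.33×243 = 381.68 + 983.06 + 323.19 = 1687.93
Index = 2056.57 / 1687.93 × 100 = 121.8398

121.84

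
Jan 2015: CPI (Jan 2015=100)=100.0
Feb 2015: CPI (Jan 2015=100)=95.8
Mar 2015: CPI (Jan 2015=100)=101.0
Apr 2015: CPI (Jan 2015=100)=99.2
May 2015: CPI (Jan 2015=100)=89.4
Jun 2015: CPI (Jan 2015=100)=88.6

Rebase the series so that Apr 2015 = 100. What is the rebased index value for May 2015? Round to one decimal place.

Rebased(May 2015) = 89.4 / 99.2 × 100 = 90.1210

90.1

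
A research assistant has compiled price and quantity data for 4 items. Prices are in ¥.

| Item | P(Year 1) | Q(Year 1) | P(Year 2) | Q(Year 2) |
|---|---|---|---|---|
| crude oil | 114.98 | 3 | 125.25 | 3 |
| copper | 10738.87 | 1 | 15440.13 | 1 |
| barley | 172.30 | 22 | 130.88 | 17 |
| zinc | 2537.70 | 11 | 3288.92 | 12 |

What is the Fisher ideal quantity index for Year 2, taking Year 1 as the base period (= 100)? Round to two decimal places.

Laspeyres component (base-period weights):
ΣP(Year 1)Q(Year 2) = 114.98×3 + 10738.87×1 + 172.30×17 + 2537.70×12 = 344.94 + 10738.87 + 2929.1 + 30452.4 = 44465.31
ΣP(Year 1)Q(Year 1) = 114.98×3 + 10738.87×1 + 172.30×22 + 2537.70×11 = 344.94 + 10738.87 + 3790.6 + 27914.7 = 42789.11
L = 44465.31 / 42789.11 × 100 = 103.9174
Paasche component (current-period weights):
ΣP(Year 2)Q(Year 2) = 125.25×3 + 15440.13×1 + 130.88×17 + 3288.92×12 = 375.75 + 15440.13 + 2224.96 + 39467.04 = 57507.88
ΣP(Year 2)Q(Year 1) = 125.25×3 + 15440.13×1 + 130.88×22 + 3288.92×11 = 375.75 + 15440.13 + 2879.36 + 36178.12 = 54873.36
P = 57507.88 / 54873.36 × 100 = 104.8011
Fisher = √(L × P) = √(103.9174 × 104.8011) = 104.3583

104.36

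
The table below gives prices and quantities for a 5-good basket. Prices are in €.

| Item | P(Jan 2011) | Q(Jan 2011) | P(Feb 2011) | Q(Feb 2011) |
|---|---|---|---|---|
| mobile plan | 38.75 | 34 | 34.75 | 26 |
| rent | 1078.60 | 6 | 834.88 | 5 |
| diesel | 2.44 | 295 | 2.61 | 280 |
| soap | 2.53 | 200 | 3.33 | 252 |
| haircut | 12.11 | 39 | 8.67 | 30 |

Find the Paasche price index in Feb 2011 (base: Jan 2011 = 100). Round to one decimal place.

Paasche price index uses current-period quantities as weights.
ΣP(Feb 2011)·Q(Feb 2011) = 34.75×26 + 834.88×5 + 2.61×280 + 3.33×252 + 8.67×30 = 903.5 + 4174.4 + 730.8 + 839.16 + 260.1 = 6907.96
ΣP(Jan 2011)·Q(Feb 2011) = 38.75×26 + 1078.60×5 + 2.44×280 + 2.53×252 + 12.11×30 = 1007.5 + 5393 + 683.2 + 637.56 + 363.3 = 8084.56
Index = 6907.96 / 8084.56 × 100 = 85.4463

85.4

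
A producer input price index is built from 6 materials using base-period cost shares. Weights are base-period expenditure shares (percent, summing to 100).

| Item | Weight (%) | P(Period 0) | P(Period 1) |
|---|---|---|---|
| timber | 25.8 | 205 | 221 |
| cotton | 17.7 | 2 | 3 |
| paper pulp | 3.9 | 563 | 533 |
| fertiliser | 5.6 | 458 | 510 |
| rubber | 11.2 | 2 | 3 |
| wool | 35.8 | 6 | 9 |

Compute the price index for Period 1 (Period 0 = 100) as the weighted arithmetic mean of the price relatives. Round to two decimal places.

timber: 25.8 × (221/205) = 25.8 × 1.078049 = 27.8137
cotton: 17.7 × (3/2) = 17.7 × 1.500000 = 26.5500
paper pulp: 3.9 × (533/563) = 3.9 × 0.946714 = 3.6922
fertiliser: 5.6 × (510/458) = 5.6 × 1.113537 = 6.2358
rubber: 11.2 × (3/2) = 11.2 × 1.500000 = 16.8000
wool: 35.8 × (9/6) = 35.8 × 1.500000 = 53.7000
Index = Σ wᵢ·(p₁ᵢ/p₀ᵢ) = 27.8137 + 26.5500 + 3.6922 + 6.2358 + 16.8000 + 53.7000 = 134.7917

134.79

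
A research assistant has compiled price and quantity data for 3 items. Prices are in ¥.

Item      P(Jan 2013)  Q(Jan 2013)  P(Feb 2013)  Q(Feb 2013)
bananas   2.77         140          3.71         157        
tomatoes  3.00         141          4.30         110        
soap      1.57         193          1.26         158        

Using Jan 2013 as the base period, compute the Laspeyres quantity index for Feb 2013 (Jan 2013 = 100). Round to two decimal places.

90.94

Laspeyres quantity index uses base-period prices as weights.
ΣP(Jan 2013)·Q(Feb 2013) = 2.77×157 + 3.00×110 + 1.57×158 = 434.89 + 330 + 248.06 = 1012.95
ΣP(Jan 2013)·Q(Jan 2013) = 2.77×140 + 3.00×141 + 1.57×193 = 387.8 + 423 + 303.01 = 1113.81
Index = 1012.95 / 1113.81 × 100 = 90.9446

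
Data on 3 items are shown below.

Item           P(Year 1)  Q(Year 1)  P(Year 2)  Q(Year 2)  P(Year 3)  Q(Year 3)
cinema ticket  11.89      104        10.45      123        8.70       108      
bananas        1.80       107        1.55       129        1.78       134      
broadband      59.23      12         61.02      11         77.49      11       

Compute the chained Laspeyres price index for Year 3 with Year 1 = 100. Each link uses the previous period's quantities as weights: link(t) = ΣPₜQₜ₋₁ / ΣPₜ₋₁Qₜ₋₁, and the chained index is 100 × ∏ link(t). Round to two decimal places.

Link Year 1→Year 2:
ΣP(Year 2)Q(Year 1) = 10.45×104 + 1.55×107 + 61.02×12 = 1086.8 + 165.85 + 732.24 = 1984.89
ΣP(Year 1)Q(Year 1) = 11.89×104 + 1.80×107 + 59.23×12 = 1236.56 + 192.6 + 710.76 = 2139.92
link = 1984.89/2139.92 = 0.927553
Link Year 2→Year 3:
ΣP(Year 3)Q(Year 2) = 8.70×123 + 1.78×129 + 77.49×11 = 1070.1 + 229.62 + 852.39 = 2152.11
ΣP(Year 2)Q(Year 2) = 10.45×123 + 1.55×129 + 61.02×11 = 1285.35 + 199.95 + 671.22 = 2156.52
link = 2152.11/2156.52 = 0.997955
Chained index = 100 × 0.927553 × 0.997955 = 92.5657

92.57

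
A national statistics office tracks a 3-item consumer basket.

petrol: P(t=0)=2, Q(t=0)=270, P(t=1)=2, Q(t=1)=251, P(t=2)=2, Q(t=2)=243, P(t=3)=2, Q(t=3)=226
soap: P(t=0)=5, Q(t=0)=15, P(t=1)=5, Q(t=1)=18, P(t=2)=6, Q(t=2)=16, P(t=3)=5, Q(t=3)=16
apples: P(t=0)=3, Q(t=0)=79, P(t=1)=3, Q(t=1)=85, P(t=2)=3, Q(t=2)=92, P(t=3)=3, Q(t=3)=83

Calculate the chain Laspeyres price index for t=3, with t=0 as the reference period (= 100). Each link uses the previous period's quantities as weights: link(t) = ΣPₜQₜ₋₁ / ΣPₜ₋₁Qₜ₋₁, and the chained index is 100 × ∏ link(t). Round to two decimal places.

100.22

Link t=0→t=1:
ΣP(t=1)Q(t=0) = 2×270 + 5×15 + 3×79 = 540 + 75 + 237 = 852
ΣP(t=0)Q(t=0) = 2×270 + 5×15 + 3×79 = 540 + 75 + 237 = 852
link = 852/852 = 1.000000
Link t=1→t=2:
ΣP(t=2)Q(t=1) = 2×251 + 6×18 + 3×85 = 502 + 108 + 255 = 865
ΣP(t=1)Q(t=1) = 2×251 + 5×18 + 3×85 = 502 + 90 + 255 = 847
link = 865/847 = 1.021251
Link t=2→t=3:
ΣP(t=3)Q(t=2) = 2×243 + 5×16 + 3×92 = 486 + 80 + 276 = 842
ΣP(t=2)Q(t=2) = 2×243 + 6×16 + 3×92 = 486 + 96 + 276 = 858
link = 842/858 = 0.981352
Chained index = 100 × 1.000000 × 1.021251 × 0.981352 = 100.2207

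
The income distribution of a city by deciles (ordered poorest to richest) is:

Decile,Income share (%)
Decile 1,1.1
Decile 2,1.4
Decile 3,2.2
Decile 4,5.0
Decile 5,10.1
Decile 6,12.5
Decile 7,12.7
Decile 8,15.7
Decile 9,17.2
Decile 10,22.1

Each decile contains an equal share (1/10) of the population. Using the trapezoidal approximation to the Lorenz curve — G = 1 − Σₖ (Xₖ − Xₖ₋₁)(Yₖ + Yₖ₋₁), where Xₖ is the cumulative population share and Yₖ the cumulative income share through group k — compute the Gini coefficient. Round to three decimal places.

0.393

Cumulative income shares Yₖ: 0.0110, 0.0250, 0.0470, 0.0970, 0.1980, 0.3230, 0.4500, 0.6070, 0.7790, 1.0000
Σ (Xₖ−Xₖ₋₁)(Yₖ+Yₖ₋₁) = (1/10)(0.0110+0.0000) + (1/10)(0.0250+0.0110) + (1/10)(0.0470+0.0250) + (1/10)(0.0970+0.0470) + (1/10)(0.1980+0.0970) + (1/10)(0.3230+0.1980) + (1/10)(0.4500+0.3230) + (1/10)(0.6070+0.4500) + (1/10)(0.7790+0.6070) + (1/10)(1.0000+0.7790)
  = 0.0011 + 0.0036 + 0.0072 + 0.0144 + 0.0295 + 0.0521 + 0.0773 + 0.1057 + 0.1386 + 0.1779 = 0.6074
G = 1 − 0.6074 = 0.3926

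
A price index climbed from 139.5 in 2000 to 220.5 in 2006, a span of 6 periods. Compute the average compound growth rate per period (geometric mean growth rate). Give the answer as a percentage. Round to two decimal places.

7.93%

Growth factor = (220.5/139.5)^(1/6) = (1.580645)^(1/6) = 1.079292
Growth rate = 1.079292 − 1 = 0.079292 = 7.9292%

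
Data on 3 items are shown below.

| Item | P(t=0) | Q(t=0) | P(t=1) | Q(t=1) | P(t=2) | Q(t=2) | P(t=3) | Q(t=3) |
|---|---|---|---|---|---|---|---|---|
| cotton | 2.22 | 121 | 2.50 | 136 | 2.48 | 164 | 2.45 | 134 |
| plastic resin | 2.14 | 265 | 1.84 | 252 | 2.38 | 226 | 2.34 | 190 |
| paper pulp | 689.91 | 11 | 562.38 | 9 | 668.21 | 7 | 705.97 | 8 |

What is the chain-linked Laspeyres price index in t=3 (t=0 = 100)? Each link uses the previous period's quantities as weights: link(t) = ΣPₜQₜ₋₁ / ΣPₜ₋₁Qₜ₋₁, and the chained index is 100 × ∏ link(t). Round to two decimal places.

102.51

Link t=0→t=1:
ΣP(t=1)Q(t=0) = 2.50×121 + 1.84×265 + 562.38×11 = 302.5 + 487.6 + 6186.18 = 6976.28
ΣP(t=0)Q(t=0) = 2.22×121 + 2.14×265 + 689.91×11 = 268.62 + 567.1 + 7589.01 = 8424.73
link = 6976.28/8424.73 = 0.828072
Link t=1→t=2:
ΣP(t=2)Q(t=1) = 2.48×136 + 2.38×252 + 668.21×9 = 337.28 + 599.76 + 6013.89 = 6950.93
ΣP(t=1)Q(t=1) = 2.50×136 + 1.84×252 + 562.38×9 = 340 + 463.68 + 5061.42 = 5865.1
link = 6950.93/5865.1 = 1.185134
Link t=2→t=3:
ΣP(t=3)Q(t=2) = 2.45×164 + 2.34×226 + 705.97×7 = 401.8 + 528.84 + 4941.79 = 5872.43
ΣP(t=2)Q(t=2) = 2.48×164 + 2.38×226 + 668.21×7 = 406.72 + 537.88 + 4677.47 = 5622.07
link = 5872.43/5622.07 = 1.044532
Chained index = 100 × 0.828072 × 1.185134 × 1.044532 = 102.5078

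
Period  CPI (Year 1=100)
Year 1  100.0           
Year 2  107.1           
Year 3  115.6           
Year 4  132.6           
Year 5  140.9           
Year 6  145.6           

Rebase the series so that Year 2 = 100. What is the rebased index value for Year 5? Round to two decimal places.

Rebased(Year 5) = 140.9 / 107.1 × 100 = 131.5593

131.56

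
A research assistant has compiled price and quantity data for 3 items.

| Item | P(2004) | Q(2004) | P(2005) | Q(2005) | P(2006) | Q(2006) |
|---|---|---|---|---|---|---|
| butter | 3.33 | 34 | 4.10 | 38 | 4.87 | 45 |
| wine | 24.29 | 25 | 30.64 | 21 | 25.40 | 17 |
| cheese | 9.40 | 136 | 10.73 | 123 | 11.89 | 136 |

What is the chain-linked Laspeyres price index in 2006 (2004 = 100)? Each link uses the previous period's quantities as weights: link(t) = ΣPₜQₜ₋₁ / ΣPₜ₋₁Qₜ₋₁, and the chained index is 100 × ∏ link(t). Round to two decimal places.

Link 2004→2005:
ΣP(2005)Q(2004) = 4.10×34 + 30.64×25 + 10.73×136 = 139.4 + 766 + 1459.28 = 2364.68
ΣP(2004)Q(2004) = 3.33×34 + 24.29×25 + 9.40×136 = 113.22 + 607.25 + 1278.4 = 1998.87
link = 2364.68/1998.87 = 1.183008
Link 2005→2006:
ΣP(2006)Q(2005) = 4.87×38 + 25.40×21 + 11.89×123 = 185.06 + 533.4 + 1462.47 = 2180.93
ΣP(2005)Q(2005) = 4.10×38 + 30.64×21 + 10.73×123 = 155.8 + 643.44 + 1319.79 = 2119.03
link = 2180.93/2119.03 = 1.029211
Chained index = 100 × 1.183008 × 1.029211 = 121.7566

121.76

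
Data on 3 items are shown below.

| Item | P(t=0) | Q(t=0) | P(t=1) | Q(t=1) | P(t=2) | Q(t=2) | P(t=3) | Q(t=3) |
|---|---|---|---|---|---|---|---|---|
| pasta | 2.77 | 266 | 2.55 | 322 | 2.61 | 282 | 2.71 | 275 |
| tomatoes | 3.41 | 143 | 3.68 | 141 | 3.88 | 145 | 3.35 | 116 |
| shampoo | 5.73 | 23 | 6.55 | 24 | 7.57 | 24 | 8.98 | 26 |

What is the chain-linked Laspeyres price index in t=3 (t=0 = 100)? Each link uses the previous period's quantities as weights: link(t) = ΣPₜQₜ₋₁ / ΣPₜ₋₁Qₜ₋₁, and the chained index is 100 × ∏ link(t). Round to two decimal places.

103.68

Link t=0→t=1:
ΣP(t=1)Q(t=0) = 2.55×266 + 3.68×143 + 6.55×23 = 678.3 + 526.24 + 150.65 = 1355.19
ΣP(t=0)Q(t=0) = 2.77×266 + 3.41×143 + 5.73×23 = 736.82 + 487.63 + 131.79 = 1356.24
link = 1355.19/1356.24 = 0.999226
Link t=1→t=2:
ΣP(t=2)Q(t=1) = 2.61×322 + 3.88×141 + 7.57×24 = 840.42 + 547.08 + 181.68 = 1569.18
ΣP(t=1)Q(t=1) = 2.55×322 + 3.68×141 + 6.55×24 = 821.1 + 518.88 + 157.2 = 1497.18
link = 1569.18/1497.18 = 1.048090
Link t=2→t=3:
ΣP(t=3)Q(t=2) = 2.71×282 + 3.35×145 + 8.98×24 = 764.22 + 485.75 + 215.52 = 1465.49
ΣP(t=2)Q(t=2) = 2.61×282 + 3.88×145 + 7.57×24 = 736.02 + 562.6 + 181.68 = 1480.3
link = 1465.49/1480.3 = 0.989995
Chained index = 100 × 0.999226 × 1.048090 × 0.989995 = 103.6801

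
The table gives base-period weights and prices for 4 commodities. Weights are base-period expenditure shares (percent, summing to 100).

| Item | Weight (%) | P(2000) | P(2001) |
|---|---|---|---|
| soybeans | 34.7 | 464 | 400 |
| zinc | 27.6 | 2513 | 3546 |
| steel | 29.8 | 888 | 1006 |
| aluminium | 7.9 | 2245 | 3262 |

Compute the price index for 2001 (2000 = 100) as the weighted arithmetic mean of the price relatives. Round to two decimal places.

114.10

soybeans: 34.7 × (400/464) = 34.7 × 0.862069 = 29.9138
zinc: 27.6 × (3546/2513) = 27.6 × 1.411062 = 38.9453
steel: 29.8 × (1006/888) = 29.8 × 1.132883 = 33.7599
aluminium: 7.9 × (3262/2245) = 7.9 × 1.453007 = 11.4788
Index = Σ wᵢ·(p₁ᵢ/p₀ᵢ) = 29.9138 + 38.9453 + 33.7599 + 11.4788 = 114.0978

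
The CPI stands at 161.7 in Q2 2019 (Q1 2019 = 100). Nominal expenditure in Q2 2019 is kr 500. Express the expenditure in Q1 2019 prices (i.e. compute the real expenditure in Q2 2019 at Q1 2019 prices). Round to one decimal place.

309.2

Real = Nominal ÷ (Index/100) = 500 ÷ (161.7/100)
     = 500 ÷ 1.617 = 309.2146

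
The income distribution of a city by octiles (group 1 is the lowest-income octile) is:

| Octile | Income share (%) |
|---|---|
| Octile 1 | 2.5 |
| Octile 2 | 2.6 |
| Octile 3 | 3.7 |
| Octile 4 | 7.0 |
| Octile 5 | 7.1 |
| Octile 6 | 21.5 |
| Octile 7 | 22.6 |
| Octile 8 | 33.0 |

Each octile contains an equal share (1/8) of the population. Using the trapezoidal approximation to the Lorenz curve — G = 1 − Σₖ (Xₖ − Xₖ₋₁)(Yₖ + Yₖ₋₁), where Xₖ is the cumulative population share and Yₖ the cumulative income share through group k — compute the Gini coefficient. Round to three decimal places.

0.459

Cumulative income shares Yₖ: 0.0250, 0.0510, 0.0880, 0.1580, 0.2290, 0.4440, 0.6700, 1.0000
Σ (Xₖ−Xₖ₋₁)(Yₖ+Yₖ₋₁) = (1/8)(0.0250+0.0000) + (1/8)(0.0510+0.0250) + (1/8)(0.0880+0.0510) + (1/8)(0.1580+0.0880) + (1/8)(0.2290+0.1580) + (1/8)(0.4440+0.2290) + (1/8)(0.6700+0.4440) + (1/8)(1.0000+0.6700)
  = 0.0031 + 0.0095 + 0.0174 + 0.0308 + 0.0484 + 0.0841 + 0.1393 + 0.2087 = 0.5413
G = 1 − 0.5413 = 0.4587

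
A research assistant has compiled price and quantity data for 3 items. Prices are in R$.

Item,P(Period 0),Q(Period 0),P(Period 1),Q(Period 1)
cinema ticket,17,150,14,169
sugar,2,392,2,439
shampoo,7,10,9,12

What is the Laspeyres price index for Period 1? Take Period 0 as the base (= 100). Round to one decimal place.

Laspeyres price index uses base-period quantities as weights.
ΣP(Period 1)·Q(Period 0) = 14×150 + 2×392 + 9×10 = 2100 + 784 + 90 = 2974
ΣP(Period 0)·Q(Period 0) = 17×150 + 2×392 + 7×10 = 2550 + 784 + 70 = 3404
Index = 2974 / 3404 × 100 = 87.3678

87.4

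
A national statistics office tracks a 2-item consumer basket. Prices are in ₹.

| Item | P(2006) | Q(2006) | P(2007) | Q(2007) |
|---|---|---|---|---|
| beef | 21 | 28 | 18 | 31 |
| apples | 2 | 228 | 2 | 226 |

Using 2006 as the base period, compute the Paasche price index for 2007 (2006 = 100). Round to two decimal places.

91.57

Paasche price index uses current-period quantities as weights.
ΣP(2007)·Q(2007) = 18×31 + 2×226 = 558 + 452 = 1010
ΣP(2006)·Q(2007) = 21×31 + 2×226 = 651 + 452 = 1103
Index = 1010 / 1103 × 100 = 91.5684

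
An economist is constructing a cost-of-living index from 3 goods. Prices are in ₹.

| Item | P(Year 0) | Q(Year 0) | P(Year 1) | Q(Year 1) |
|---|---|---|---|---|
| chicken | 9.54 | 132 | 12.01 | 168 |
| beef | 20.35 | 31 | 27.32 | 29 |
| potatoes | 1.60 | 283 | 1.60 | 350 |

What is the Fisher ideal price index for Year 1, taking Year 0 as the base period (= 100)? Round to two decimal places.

Laspeyres component (base-period weights):
ΣP(Year 1)Q(Year 0) = 12.01×132 + 27.32×31 + 1.60×283 = 1585.32 + 846.92 + 452.8 = 2885.04
ΣP(Year 0)Q(Year 0) = 9.54×132 + 20.35×31 + 1.60×283 = 1259.28 + 630.85 + 452.8 = 2342.93
L = 2885.04 / 2342.93 × 100 = 123.1381
Paasche component (current-period weights):
ΣP(Year 1)Q(Year 1) = 12.01×168 + 27.32×29 + 1.60×350 = 2017.68 + 792.28 + 560 = 3369.96
ΣP(Year 0)Q(Year 1) = 9.54×168 + 20.35×29 + 1.60×350 = 1602.72 + 590.15 + 560 = 2752.87
P = 3369.96 / 2752.87 × 100 = 122.4162
Fisher = √(L × P) = √(123.1381 × 122.4162) = 122.7767

122.78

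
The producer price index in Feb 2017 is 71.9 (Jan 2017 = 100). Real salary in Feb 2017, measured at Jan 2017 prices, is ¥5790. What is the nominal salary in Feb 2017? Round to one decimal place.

4163.0

Nominal = Real × (Index/100) = 5790 × (71.9/100)
        = 5790 × 0.719 = 4163.0100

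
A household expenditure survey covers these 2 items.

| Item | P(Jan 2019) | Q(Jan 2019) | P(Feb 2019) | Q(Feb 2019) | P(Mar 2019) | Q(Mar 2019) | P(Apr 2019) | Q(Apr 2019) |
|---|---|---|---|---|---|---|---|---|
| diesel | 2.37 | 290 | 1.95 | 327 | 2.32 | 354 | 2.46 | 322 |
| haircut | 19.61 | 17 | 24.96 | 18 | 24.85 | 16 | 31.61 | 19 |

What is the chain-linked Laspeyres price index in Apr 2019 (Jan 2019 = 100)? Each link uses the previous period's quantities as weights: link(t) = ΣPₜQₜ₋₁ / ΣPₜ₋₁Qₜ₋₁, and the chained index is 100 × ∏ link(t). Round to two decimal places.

121.52

Link Jan 2019→Feb 2019:
ΣP(Feb 2019)Q(Jan 2019) = 1.95×290 + 24.96×17 = 565.5 + 424.32 = 989.82
ΣP(Jan 2019)Q(Jan 2019) = 2.37×290 + 19.61×17 = 687.3 + 333.37 = 1020.67
link = 989.82/1020.67 = 0.969775
Link Feb 2019→Mar 2019:
ΣP(Mar 2019)Q(Feb 2019) = 2.32×327 + 24.85×18 = 758.64 + 447.3 = 1205.94
ΣP(Feb 2019)Q(Feb 2019) = 1.95×327 + 24.96×18 = 637.65 + 449.28 = 1086.93
link = 1205.94/1086.93 = 1.109492
Link Mar 2019→Apr 2019:
ΣP(Apr 2019)Q(Mar 2019) = 2.46×354 + 31.61×16 = 870.84 + 505.76 = 1376.6
ΣP(Mar 2019)Q(Mar 2019) = 2.32×354 + 24.85×16 = 821.28 + 397.6 = 1218.88
link = 1376.6/1218.88 = 1.129397
Chained index = 100 × 0.969775 × 1.109492 × 1.129397 = 121.5183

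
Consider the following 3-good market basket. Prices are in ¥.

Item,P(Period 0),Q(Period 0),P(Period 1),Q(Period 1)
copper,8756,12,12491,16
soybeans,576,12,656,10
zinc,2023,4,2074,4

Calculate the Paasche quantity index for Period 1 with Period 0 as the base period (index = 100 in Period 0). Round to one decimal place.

Paasche quantity index uses current-period prices as weights.
ΣP(Period 1)·Q(Period 1) = 12491×16 + 656×10 + 2074×4 = 199856 + 6560 + 8296 = 214712
ΣP(Period 1)·Q(Period 0) = 12491×12 + 656×12 + 2074×4 = 149892 + 7872 + 8296 = 166060
Index = 214712 / 166060 × 100 = 129.2978

129.3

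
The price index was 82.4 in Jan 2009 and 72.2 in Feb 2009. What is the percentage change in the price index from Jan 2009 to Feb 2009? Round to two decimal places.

-12.38%

Change = (72.2 − 82.4) / 82.4 × 100
       = -10.2 / 82.4 × 100 = -12.3786%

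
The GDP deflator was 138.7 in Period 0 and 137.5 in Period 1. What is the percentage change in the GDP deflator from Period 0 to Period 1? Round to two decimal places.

Change = (137.5 − 138.7) / 138.7 × 100
       = -1.2 / 138.7 × 100 = -0.8652%

-0.87%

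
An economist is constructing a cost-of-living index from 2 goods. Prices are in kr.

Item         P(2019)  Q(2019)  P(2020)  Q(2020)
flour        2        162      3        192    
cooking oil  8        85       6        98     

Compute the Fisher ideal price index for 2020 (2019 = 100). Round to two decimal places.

99.43

Laspeyres component (base-period weights):
ΣP(2020)Q(2019) = 3×162 + 6×85 = 486 + 510 = 996
ΣP(2019)Q(2019) = 2×162 + 8×85 = 324 + 680 = 1004
L = 996 / 1004 × 100 = 99.2032
Paasche component (current-period weights):
ΣP(2020)Q(2020) = 3×192 + 6×98 = 576 + 588 = 1164
ΣP(2019)Q(2020) = 2×192 + 8×98 = 384 + 784 = 1168
P = 1164 / 1168 × 100 = 99.6575
Fisher = √(L × P) = √(99.2032 × 99.6575) = 99.4301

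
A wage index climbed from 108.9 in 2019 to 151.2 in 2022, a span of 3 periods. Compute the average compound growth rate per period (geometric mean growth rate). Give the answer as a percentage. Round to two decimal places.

11.56%

Growth factor = (151.2/108.9)^(1/3) = (1.388430)^(1/3) = 1.115599
Growth rate = 1.115599 − 1 = 0.115599 = 11.5599%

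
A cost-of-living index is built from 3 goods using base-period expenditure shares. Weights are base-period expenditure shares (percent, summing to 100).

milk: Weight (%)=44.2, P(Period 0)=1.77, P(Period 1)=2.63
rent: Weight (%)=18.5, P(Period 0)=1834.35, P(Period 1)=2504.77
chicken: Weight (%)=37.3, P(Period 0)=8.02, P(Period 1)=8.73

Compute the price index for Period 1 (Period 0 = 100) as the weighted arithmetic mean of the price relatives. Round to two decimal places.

131.54

milk: 44.2 × (2.63/1.77) = 44.2 × 1.485876 = 65.6757
rent: 18.5 × (2504.77/1834.35) = 18.5 × 1.365481 = 25.2614
chicken: 37.3 × (8.73/8.02) = 37.3 × 1.088529 = 40.6021
Index = Σ wᵢ·(p₁ᵢ/p₀ᵢ) = 65.6757 + 25.2614 + 40.6021 = 131.5392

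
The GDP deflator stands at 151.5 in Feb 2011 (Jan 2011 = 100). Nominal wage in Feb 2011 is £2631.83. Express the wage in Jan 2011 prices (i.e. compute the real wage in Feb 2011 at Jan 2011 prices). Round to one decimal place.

1737.2

Real = Nominal ÷ (Index/100) = 2631.83 ÷ (151.5/100)
     = 2631.83 ÷ 1.515 = 1737.1815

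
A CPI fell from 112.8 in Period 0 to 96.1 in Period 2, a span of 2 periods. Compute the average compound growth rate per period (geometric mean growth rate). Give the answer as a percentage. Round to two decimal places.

Growth factor = (96.1/112.8)^(1/2) = (0.851950)^(1/2) = 0.923012
Growth rate = 0.923012 − 1 = -0.076988 = -7.6988%

-7.70%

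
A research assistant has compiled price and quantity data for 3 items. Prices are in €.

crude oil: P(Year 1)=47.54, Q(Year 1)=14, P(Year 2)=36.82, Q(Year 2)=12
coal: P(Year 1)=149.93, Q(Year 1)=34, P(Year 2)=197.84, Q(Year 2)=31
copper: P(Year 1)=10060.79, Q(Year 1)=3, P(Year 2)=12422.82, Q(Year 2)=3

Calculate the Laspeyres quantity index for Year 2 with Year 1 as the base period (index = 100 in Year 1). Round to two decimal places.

98.48

Laspeyres quantity index uses base-period prices as weights.
ΣP(Year 1)·Q(Year 2) = 47.54×12 + 149.93×31 + 10060.79×3 = 570.48 + 4647.83 + 30182.37 = 35400.68
ΣP(Year 1)·Q(Year 1) = 47.54×14 + 149.93×34 + 10060.79×3 = 665.56 + 5097.62 + 30182.37 = 35945.55
Index = 35400.68 / 35945.55 × 100 = 98.4842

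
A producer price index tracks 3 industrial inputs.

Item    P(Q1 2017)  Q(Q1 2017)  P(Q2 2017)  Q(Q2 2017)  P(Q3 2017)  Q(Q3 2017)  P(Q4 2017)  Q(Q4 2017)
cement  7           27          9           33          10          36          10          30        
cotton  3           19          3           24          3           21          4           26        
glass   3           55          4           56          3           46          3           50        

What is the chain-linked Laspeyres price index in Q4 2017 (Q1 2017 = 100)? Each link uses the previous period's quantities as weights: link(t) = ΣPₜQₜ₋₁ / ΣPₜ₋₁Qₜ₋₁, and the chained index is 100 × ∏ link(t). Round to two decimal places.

Link Q1 2017→Q2 2017:
ΣP(Q2 2017)Q(Q1 2017) = 9×27 + 3×19 + 4×55 = 243 + 57 + 220 = 520
ΣP(Q1 2017)Q(Q1 2017) = 7×27 + 3×19 + 3×55 = 189 + 57 + 165 = 411
link = 520/411 = 1.265207
Link Q2 2017→Q3 2017:
ΣP(Q3 2017)Q(Q2 2017) = 10×33 + 3×24 + 3×56 = 330 + 72 + 168 = 570
ΣP(Q2 2017)Q(Q2 2017) = 9×33 + 3×24 + 4×56 = 297 + 72 + 224 = 593
link = 570/593 = 0.961214
Link Q3 2017→Q4 2017:
ΣP(Q4 2017)Q(Q3 2017) = 10×36 + 4×21 + 3×46 = 360 + 84 + 138 = 582
ΣP(Q3 2017)Q(Q3 2017) = 10×36 + 3×21 + 3×46 = 360 + 63 + 138 = 561
link = 582/561 = 1.037433
Chained index = 100 × 1.265207 × 0.961214 × 1.037433 = 126.1658

126.17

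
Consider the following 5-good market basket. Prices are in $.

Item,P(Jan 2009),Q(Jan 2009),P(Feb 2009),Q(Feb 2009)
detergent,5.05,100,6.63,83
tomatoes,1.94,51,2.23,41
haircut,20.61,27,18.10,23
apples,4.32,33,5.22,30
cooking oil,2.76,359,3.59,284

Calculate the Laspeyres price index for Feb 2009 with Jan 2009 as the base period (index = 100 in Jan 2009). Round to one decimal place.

118.9

Laspeyres price index uses base-period quantities as weights.
ΣP(Feb 2009)·Q(Jan 2009) = 6.63×100 + 2.23×51 + 18.10×27 + 5.22×33 + 3.59×359 = 663 + 113.73 + 488.7 + 172.26 + 1288.81 = 2726.5
ΣP(Jan 2009)·Q(Jan 2009) = 5.05×100 + 1.94×51 + 20.61×27 + 4.32×33 + 2.76×359 = 505 + 98.94 + 556.47 + 142.56 + 990.84 = 2293.81
Index = 2726.5 / 2293.81 × 100 = 118.8634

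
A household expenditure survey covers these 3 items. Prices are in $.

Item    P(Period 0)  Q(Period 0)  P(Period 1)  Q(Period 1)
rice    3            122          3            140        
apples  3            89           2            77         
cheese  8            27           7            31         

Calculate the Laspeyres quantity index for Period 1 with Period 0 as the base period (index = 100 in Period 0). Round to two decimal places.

Laspeyres quantity index uses base-period prices as weights.
ΣP(Period 0)·Q(Period 1) = 3×140 + 3×77 + 8×31 = 420 + 231 + 248 = 899
ΣP(Period 0)·Q(Period 0) = 3×122 + 3×89 + 8×27 = 366 + 267 + 216 = 849
Index = 899 / 849 × 100 = 105.8893

105.89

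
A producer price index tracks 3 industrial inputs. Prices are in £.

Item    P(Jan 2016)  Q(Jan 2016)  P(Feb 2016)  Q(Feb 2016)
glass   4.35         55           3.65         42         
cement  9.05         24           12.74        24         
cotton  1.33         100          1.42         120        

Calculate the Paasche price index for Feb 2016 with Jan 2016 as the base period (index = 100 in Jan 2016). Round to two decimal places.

112.50

Paasche price index uses current-period quantities as weights.
ΣP(Feb 2016)·Q(Feb 2016) = 3.65×42 + 12.74×24 + 1.42×120 = 153.3 + 305.76 + 170.4 = 629.46
ΣP(Jan 2016)·Q(Feb 2016) = 4.35×42 + 9.05×24 + 1.33×120 = 182.7 + 217.2 + 159.6 = 559.5
Index = 629.46 / 559.5 × 100 = 112.5040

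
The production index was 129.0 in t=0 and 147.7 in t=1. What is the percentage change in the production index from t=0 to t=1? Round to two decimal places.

Change = (147.7 − 129.0) / 129.0 × 100
       = 18.7 / 129.0 × 100 = 14.4961%

14.50%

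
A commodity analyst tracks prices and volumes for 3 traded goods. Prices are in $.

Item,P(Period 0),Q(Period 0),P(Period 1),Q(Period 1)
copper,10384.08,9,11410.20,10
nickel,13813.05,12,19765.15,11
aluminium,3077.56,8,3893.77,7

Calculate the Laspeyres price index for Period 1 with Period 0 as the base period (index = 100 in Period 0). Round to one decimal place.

130.7

Laspeyres price index uses base-period quantities as weights.
ΣP(Period 1)·Q(Period 0) = 11410.20×9 + 19765.15×12 + 3893.77×8 = 102691.8 + 237181.8 + 31150.16 = 371023.76
ΣP(Period 0)·Q(Period 0) = 10384.08×9 + 13813.05×12 + 3077.56×8 = 93456.72 + 165756.6 + 24620.48 = 283833.8
Index = 371023.76 / 283833.8 × 100 = 130.7187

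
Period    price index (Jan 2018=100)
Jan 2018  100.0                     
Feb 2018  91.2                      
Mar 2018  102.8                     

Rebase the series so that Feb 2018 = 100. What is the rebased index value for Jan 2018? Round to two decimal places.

Rebased(Jan 2018) = 100.0 / 91.2 × 100 = 109.6491

109.65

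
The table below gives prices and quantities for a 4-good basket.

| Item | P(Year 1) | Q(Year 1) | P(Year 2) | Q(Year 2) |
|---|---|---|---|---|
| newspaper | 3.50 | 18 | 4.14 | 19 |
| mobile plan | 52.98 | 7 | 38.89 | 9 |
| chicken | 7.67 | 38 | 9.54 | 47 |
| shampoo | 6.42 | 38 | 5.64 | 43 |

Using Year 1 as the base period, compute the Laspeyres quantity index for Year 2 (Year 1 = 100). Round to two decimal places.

121.73

Laspeyres quantity index uses base-period prices as weights.
ΣP(Year 1)·Q(Year 2) = 3.50×19 + 52.98×9 + 7.67×47 + 6.42×43 = 66.5 + 476.82 + 360.49 + 276.06 = 1179.87
ΣP(Year 1)·Q(Year 1) = 3.50×18 + 52.98×7 + 7.67×38 + 6.42×38 = 63 + 370.86 + 291.46 + 243.96 = 969.28
Index = 1179.87 / 969.28 × 100 = 121.7264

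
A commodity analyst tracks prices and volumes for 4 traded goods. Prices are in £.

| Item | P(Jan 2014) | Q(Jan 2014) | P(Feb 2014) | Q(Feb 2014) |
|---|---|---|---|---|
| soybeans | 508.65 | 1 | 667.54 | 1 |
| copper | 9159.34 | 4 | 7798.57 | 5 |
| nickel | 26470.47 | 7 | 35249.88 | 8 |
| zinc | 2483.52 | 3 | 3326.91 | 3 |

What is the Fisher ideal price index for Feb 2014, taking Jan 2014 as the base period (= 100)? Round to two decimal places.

125.22

Laspeyres component (base-period weights):
ΣP(Feb 2014)Q(Jan 2014) = 667.54×1 + 7798.57×4 + 35249.88×7 + 3326.91×3 = 667.54 + 31194.28 + 246749.16 + 9980.73 = 288591.71
ΣP(Jan 2014)Q(Jan 2014) = 508.65×1 + 9159.34×4 + 26470.47×7 + 2483.52×3 = 508.65 + 36637.36 + 185293.29 + 7450.56 = 229889.86
L = 288591.71 / 229889.86 × 100 = 125.5348
Paasche component (current-period weights):
ΣP(Feb 2014)Q(Feb 2014) = 667.54×1 + 7798.57×5 + 35249.88×8 + 3326.91×3 = 667.54 + 38992.85 + 281999.04 + 9980.73 = 331640.16
ΣP(Jan 2014)Q(Feb 2014) = 508.65×1 + 9159.34×5 + 26470.47×8 + 2483.52×3 = 508.65 + 45796.7 + 211763.76 + 7450.56 = 265519.67
P = 331640.16 / 265519.67 × 100 = 124.9023
Fisher = √(L × P) = √(125.5348 × 124.9023) = 125.2181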